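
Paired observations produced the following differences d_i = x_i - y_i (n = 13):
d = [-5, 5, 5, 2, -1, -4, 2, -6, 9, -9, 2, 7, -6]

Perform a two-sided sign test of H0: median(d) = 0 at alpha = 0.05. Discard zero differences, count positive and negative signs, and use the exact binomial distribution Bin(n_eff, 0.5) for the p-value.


Step 1: Discard zero differences. Original n = 13; n_eff = number of nonzero differences = 13.
Nonzero differences (with sign): -5, +5, +5, +2, -1, -4, +2, -6, +9, -9, +2, +7, -6
Step 2: Count signs: positive = 7, negative = 6.
Step 3: Under H0: P(positive) = 0.5, so the number of positives S ~ Bin(13, 0.5).
Step 4: Two-sided exact p-value = sum of Bin(13,0.5) probabilities at or below the observed probability = 1.000000.
Step 5: alpha = 0.05. fail to reject H0.

n_eff = 13, pos = 7, neg = 6, p = 1.000000, fail to reject H0.


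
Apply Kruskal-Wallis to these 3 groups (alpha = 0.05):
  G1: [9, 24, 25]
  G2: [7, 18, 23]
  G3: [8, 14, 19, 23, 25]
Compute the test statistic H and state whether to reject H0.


Step 1: Combine all N = 11 observations and assign midranks.
sorted (value, group, rank): (7,G2,1), (8,G3,2), (9,G1,3), (14,G3,4), (18,G2,5), (19,G3,6), (23,G2,7.5), (23,G3,7.5), (24,G1,9), (25,G1,10.5), (25,G3,10.5)
Step 2: Sum ranks within each group.
R_1 = 22.5 (n_1 = 3)
R_2 = 13.5 (n_2 = 3)
R_3 = 30 (n_3 = 5)
Step 3: H = 12/(N(N+1)) * sum(R_i^2/n_i) - 3(N+1)
     = 12/(11*12) * (22.5^2/3 + 13.5^2/3 + 30^2/5) - 3*12
     = 0.090909 * 409.5 - 36
     = 1.227273.
Step 4: Ties present; correction factor C = 1 - 12/(11^3 - 11) = 0.990909. Corrected H = 1.227273 / 0.990909 = 1.238532.
Step 5: Under H0, H ~ chi^2(2); p-value = 0.538339.
Step 6: alpha = 0.05. fail to reject H0.

H = 1.2385, df = 2, p = 0.538339, fail to reject H0.


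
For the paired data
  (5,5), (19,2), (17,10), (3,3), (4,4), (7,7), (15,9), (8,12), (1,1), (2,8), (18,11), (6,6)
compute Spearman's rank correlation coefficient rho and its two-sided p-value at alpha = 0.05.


Step 1: Rank x and y separately (midranks; no ties here).
rank(x): 5->5, 19->12, 17->10, 3->3, 4->4, 7->7, 15->9, 8->8, 1->1, 2->2, 18->11, 6->6
rank(y): 5->5, 2->2, 10->10, 3->3, 4->4, 7->7, 9->9, 12->12, 1->1, 8->8, 11->11, 6->6
Step 2: d_i = R_x(i) - R_y(i); compute d_i^2.
  (5-5)^2=0, (12-2)^2=100, (10-10)^2=0, (3-3)^2=0, (4-4)^2=0, (7-7)^2=0, (9-9)^2=0, (8-12)^2=16, (1-1)^2=0, (2-8)^2=36, (11-11)^2=0, (6-6)^2=0
sum(d^2) = 152.
Step 3: rho = 1 - 6*152 / (12*(12^2 - 1)) = 1 - 912/1716 = 0.468531.
Step 4: Under H0, t = rho * sqrt((n-2)/(1-rho^2)) = 1.6771 ~ t(10).
Step 5: Two-sided p-value from the t-distribution with 10 df = 0.124455.
Step 6: alpha = 0.05. fail to reject H0.

rho = 0.4685, p = 0.124455, fail to reject H0 at alpha = 0.05.


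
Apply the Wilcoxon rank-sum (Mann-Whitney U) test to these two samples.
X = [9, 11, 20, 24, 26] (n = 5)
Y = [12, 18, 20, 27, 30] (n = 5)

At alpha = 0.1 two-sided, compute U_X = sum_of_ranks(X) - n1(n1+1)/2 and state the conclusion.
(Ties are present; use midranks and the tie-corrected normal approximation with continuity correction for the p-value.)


Step 1: Combine and sort all 10 observations; assign midranks.
sorted (value, group): (9,X), (11,X), (12,Y), (18,Y), (20,X), (20,Y), (24,X), (26,X), (27,Y), (30,Y)
ranks: 9->1, 11->2, 12->3, 18->4, 20->5.5, 20->5.5, 24->7, 26->8, 27->9, 30->10
Step 2: Rank sum for X: R1 = 1 + 2 + 5.5 + 7 + 8 = 23.5.
Step 3: U_X = R1 - n1(n1+1)/2 = 23.5 - 5*6/2 = 23.5 - 15 = 8.5.
       U_Y = n1*n2 - U_X = 25 - 8.5 = 16.5.
Step 4: Ties are present, so use the tie-corrected normal approximation (with continuity correction) for the p-value.
Step 5: p-value = 0.463344; compare to alpha = 0.1. fail to reject H0.

U_X = 8.5, p = 0.463344, fail to reject H0 at alpha = 0.1.


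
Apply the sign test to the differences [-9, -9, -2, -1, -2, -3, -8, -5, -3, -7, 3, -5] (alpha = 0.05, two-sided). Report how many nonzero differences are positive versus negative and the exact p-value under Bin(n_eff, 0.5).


Step 1: Discard zero differences. Original n = 12; n_eff = number of nonzero differences = 12.
Nonzero differences (with sign): -9, -9, -2, -1, -2, -3, -8, -5, -3, -7, +3, -5
Step 2: Count signs: positive = 1, negative = 11.
Step 3: Under H0: P(positive) = 0.5, so the number of positives S ~ Bin(12, 0.5).
Step 4: Two-sided exact p-value = sum of Bin(12,0.5) probabilities at or below the observed probability = 0.006348.
Step 5: alpha = 0.05. reject H0.

n_eff = 12, pos = 1, neg = 11, p = 0.006348, reject H0.


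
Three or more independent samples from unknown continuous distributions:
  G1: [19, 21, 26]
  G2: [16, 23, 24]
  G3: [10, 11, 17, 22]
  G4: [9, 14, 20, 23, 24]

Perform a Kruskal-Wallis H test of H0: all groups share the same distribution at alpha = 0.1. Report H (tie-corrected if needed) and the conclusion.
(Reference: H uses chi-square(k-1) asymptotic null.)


Step 1: Combine all N = 15 observations and assign midranks.
sorted (value, group, rank): (9,G4,1), (10,G3,2), (11,G3,3), (14,G4,4), (16,G2,5), (17,G3,6), (19,G1,7), (20,G4,8), (21,G1,9), (22,G3,10), (23,G2,11.5), (23,G4,11.5), (24,G2,13.5), (24,G4,13.5), (26,G1,15)
Step 2: Sum ranks within each group.
R_1 = 31 (n_1 = 3)
R_2 = 30 (n_2 = 3)
R_3 = 21 (n_3 = 4)
R_4 = 38 (n_4 = 5)
Step 3: H = 12/(N(N+1)) * sum(R_i^2/n_i) - 3(N+1)
     = 12/(15*16) * (31^2/3 + 30^2/3 + 21^2/4 + 38^2/5) - 3*16
     = 0.050000 * 1019.38 - 48
     = 2.969167.
Step 4: Ties present; correction factor C = 1 - 12/(15^3 - 15) = 0.996429. Corrected H = 2.969167 / 0.996429 = 2.979809.
Step 5: Under H0, H ~ chi^2(3); p-value = 0.394749.
Step 6: alpha = 0.1. fail to reject H0.

H = 2.9798, df = 3, p = 0.394749, fail to reject H0.


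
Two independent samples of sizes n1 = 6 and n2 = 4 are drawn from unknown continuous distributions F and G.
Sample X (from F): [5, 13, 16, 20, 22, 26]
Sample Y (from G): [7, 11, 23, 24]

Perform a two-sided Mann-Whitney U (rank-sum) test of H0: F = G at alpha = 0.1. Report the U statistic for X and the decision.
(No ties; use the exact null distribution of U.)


Step 1: Combine and sort all 10 observations; assign midranks.
sorted (value, group): (5,X), (7,Y), (11,Y), (13,X), (16,X), (20,X), (22,X), (23,Y), (24,Y), (26,X)
ranks: 5->1, 7->2, 11->3, 13->4, 16->5, 20->6, 22->7, 23->8, 24->9, 26->10
Step 2: Rank sum for X: R1 = 1 + 4 + 5 + 6 + 7 + 10 = 33.
Step 3: U_X = R1 - n1(n1+1)/2 = 33 - 6*7/2 = 33 - 21 = 12.
       U_Y = n1*n2 - U_X = 24 - 12 = 12.
Step 4: No ties, so the exact null distribution of U (based on enumerating the C(10,6) = 210 equally likely rank assignments) gives the two-sided p-value.
Step 5: p-value = 1.000000; compare to alpha = 0.1. fail to reject H0.

U_X = 12, p = 1.000000, fail to reject H0 at alpha = 0.1.


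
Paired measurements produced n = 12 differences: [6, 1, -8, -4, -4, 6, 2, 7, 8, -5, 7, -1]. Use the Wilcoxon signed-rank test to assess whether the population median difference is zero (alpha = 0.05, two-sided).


Step 1: Drop any zero differences (none here) and take |d_i|.
|d| = [6, 1, 8, 4, 4, 6, 2, 7, 8, 5, 7, 1]
Step 2: Midrank |d_i| (ties get averaged ranks).
ranks: |6|->7.5, |1|->1.5, |8|->11.5, |4|->4.5, |4|->4.5, |6|->7.5, |2|->3, |7|->9.5, |8|->11.5, |5|->6, |7|->9.5, |1|->1.5
Step 3: Attach original signs; sum ranks with positive sign and with negative sign.
W+ = 7.5 + 1.5 + 7.5 + 3 + 9.5 + 11.5 + 9.5 = 50
W- = 11.5 + 4.5 + 4.5 + 6 + 1.5 = 28
(Check: W+ + W- = 78 should equal n(n+1)/2 = 78.)
Step 4: Test statistic W = min(W+, W-) = 28.
Step 5: Ties in |d|, so use the tie-corrected normal approximation.
        E[W] = n(n+1)/4 = 12*13/4 = 39.
        Tie groups: |d|=1 (t=2), |d|=4 (t=2), |d|=6 (t=2), |d|=7 (t=2), |d|=8 (t=2); sum(t^3 - t) = 30.
        Var[W] = n(n+1)(2n+1)/24 - sum(t^3-t)/48 = 3900/24 - 30/48 = 161.875.
        z = (W - E[W]) / sqrt(Var[W]) = (28 - 39) / 12.7230 = -0.8646.
        Two-sided p = 2*Phi(z) = 0.387272.
Step 6: alpha = 0.05. fail to reject H0.

W+ = 50, W- = 28, W = min = 28, p = 0.387272, fail to reject H0.


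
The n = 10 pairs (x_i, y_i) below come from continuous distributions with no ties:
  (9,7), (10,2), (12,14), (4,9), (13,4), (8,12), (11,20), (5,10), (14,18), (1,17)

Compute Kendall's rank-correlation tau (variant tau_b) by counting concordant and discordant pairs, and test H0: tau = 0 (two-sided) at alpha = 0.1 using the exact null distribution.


Step 1: Enumerate the 45 unordered pairs (i,j) with i<j and classify each by sign(x_j-x_i) * sign(y_j-y_i).
  (1,2):dx=+1,dy=-5->D; (1,3):dx=+3,dy=+7->C; (1,4):dx=-5,dy=+2->D; (1,5):dx=+4,dy=-3->D
  (1,6):dx=-1,dy=+5->D; (1,7):dx=+2,dy=+13->C; (1,8):dx=-4,dy=+3->D; (1,9):dx=+5,dy=+11->C
  (1,10):dx=-8,dy=+10->D; (2,3):dx=+2,dy=+12->C; (2,4):dx=-6,dy=+7->D; (2,5):dx=+3,dy=+2->C
  (2,6):dx=-2,dy=+10->D; (2,7):dx=+1,dy=+18->C; (2,8):dx=-5,dy=+8->D; (2,9):dx=+4,dy=+16->C
  (2,10):dx=-9,dy=+15->D; (3,4):dx=-8,dy=-5->C; (3,5):dx=+1,dy=-10->D; (3,6):dx=-4,dy=-2->C
  (3,7):dx=-1,dy=+6->D; (3,8):dx=-7,dy=-4->C; (3,9):dx=+2,dy=+4->C; (3,10):dx=-11,dy=+3->D
  (4,5):dx=+9,dy=-5->D; (4,6):dx=+4,dy=+3->C; (4,7):dx=+7,dy=+11->C; (4,8):dx=+1,dy=+1->C
  (4,9):dx=+10,dy=+9->C; (4,10):dx=-3,dy=+8->D; (5,6):dx=-5,dy=+8->D; (5,7):dx=-2,dy=+16->D
  (5,8):dx=-8,dy=+6->D; (5,9):dx=+1,dy=+14->C; (5,10):dx=-12,dy=+13->D; (6,7):dx=+3,dy=+8->C
  (6,8):dx=-3,dy=-2->C; (6,9):dx=+6,dy=+6->C; (6,10):dx=-7,dy=+5->D; (7,8):dx=-6,dy=-10->C
  (7,9):dx=+3,dy=-2->D; (7,10):dx=-10,dy=-3->C; (8,9):dx=+9,dy=+8->C; (8,10):dx=-4,dy=+7->D
  (9,10):dx=-13,dy=-1->C
Step 2: C = 23, D = 22, total pairs = 45.
Step 3: tau = (C - D)/(n(n-1)/2) = (23 - 22)/45 = 0.022222.
Step 4: Exact two-sided p-value (enumerate n! = 3628800 permutations of y under H0): p = 1.000000.
Step 5: alpha = 0.1. fail to reject H0.

tau_b = 0.0222 (C=23, D=22), p = 1.000000, fail to reject H0.


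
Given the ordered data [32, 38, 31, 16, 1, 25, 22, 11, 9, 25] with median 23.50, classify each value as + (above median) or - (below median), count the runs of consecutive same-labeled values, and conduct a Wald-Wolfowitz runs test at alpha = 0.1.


Step 1: Compute median = 23.50; label A = above, B = below.
Labels in order: AAABBABBBA  (n_A = 5, n_B = 5)
Step 2: Count runs R = 5.
Step 3: Under H0 (random ordering), E[R] = 2*n_A*n_B/(n_A+n_B) + 1 = 2*5*5/10 + 1 = 6.0000.
        Var[R] = 2*n_A*n_B*(2*n_A*n_B - n_A - n_B) / ((n_A+n_B)^2 * (n_A+n_B-1)) = 2000/900 = 2.2222.
        SD[R] = 1.4907.
Step 4: Continuity-corrected z = (R + 0.5 - E[R]) / SD[R] = (5 + 0.5 - 6.0000) / 1.4907 = -0.3354.
Step 5: Two-sided p-value via normal approximation = 2*(1 - Phi(|z|)) = 0.737316.
Step 6: alpha = 0.1. fail to reject H0.

R = 5, z = -0.3354, p = 0.737316, fail to reject H0.


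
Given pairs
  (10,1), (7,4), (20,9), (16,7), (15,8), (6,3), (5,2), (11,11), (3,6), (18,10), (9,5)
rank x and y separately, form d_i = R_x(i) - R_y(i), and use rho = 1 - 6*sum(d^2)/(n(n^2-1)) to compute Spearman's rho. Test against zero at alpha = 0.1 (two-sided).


Step 1: Rank x and y separately (midranks; no ties here).
rank(x): 10->6, 7->4, 20->11, 16->9, 15->8, 6->3, 5->2, 11->7, 3->1, 18->10, 9->5
rank(y): 1->1, 4->4, 9->9, 7->7, 8->8, 3->3, 2->2, 11->11, 6->6, 10->10, 5->5
Step 2: d_i = R_x(i) - R_y(i); compute d_i^2.
  (6-1)^2=25, (4-4)^2=0, (11-9)^2=4, (9-7)^2=4, (8-8)^2=0, (3-3)^2=0, (2-2)^2=0, (7-11)^2=16, (1-6)^2=25, (10-10)^2=0, (5-5)^2=0
sum(d^2) = 74.
Step 3: rho = 1 - 6*74 / (11*(11^2 - 1)) = 1 - 444/1320 = 0.663636.
Step 4: Under H0, t = rho * sqrt((n-2)/(1-rho^2)) = 2.6614 ~ t(9).
Step 5: Two-sided p-value from the t-distribution with 9 df = 0.025984.
Step 6: alpha = 0.1. reject H0.

rho = 0.6636, p = 0.025984, reject H0 at alpha = 0.1.


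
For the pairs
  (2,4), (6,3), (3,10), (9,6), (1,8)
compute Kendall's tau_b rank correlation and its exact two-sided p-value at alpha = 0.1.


Step 1: Enumerate the 10 unordered pairs (i,j) with i<j and classify each by sign(x_j-x_i) * sign(y_j-y_i).
  (1,2):dx=+4,dy=-1->D; (1,3):dx=+1,dy=+6->C; (1,4):dx=+7,dy=+2->C; (1,5):dx=-1,dy=+4->D
  (2,3):dx=-3,dy=+7->D; (2,4):dx=+3,dy=+3->C; (2,5):dx=-5,dy=+5->D; (3,4):dx=+6,dy=-4->D
  (3,5):dx=-2,dy=-2->C; (4,5):dx=-8,dy=+2->D
Step 2: C = 4, D = 6, total pairs = 10.
Step 3: tau = (C - D)/(n(n-1)/2) = (4 - 6)/10 = -0.200000.
Step 4: Exact two-sided p-value (enumerate n! = 120 permutations of y under H0): p = 0.816667.
Step 5: alpha = 0.1. fail to reject H0.

tau_b = -0.2000 (C=4, D=6), p = 0.816667, fail to reject H0.


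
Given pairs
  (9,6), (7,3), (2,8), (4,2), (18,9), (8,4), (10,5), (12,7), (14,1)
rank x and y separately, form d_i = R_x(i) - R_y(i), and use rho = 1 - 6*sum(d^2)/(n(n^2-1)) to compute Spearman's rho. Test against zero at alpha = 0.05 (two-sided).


Step 1: Rank x and y separately (midranks; no ties here).
rank(x): 9->5, 7->3, 2->1, 4->2, 18->9, 8->4, 10->6, 12->7, 14->8
rank(y): 6->6, 3->3, 8->8, 2->2, 9->9, 4->4, 5->5, 7->7, 1->1
Step 2: d_i = R_x(i) - R_y(i); compute d_i^2.
  (5-6)^2=1, (3-3)^2=0, (1-8)^2=49, (2-2)^2=0, (9-9)^2=0, (4-4)^2=0, (6-5)^2=1, (7-7)^2=0, (8-1)^2=49
sum(d^2) = 100.
Step 3: rho = 1 - 6*100 / (9*(9^2 - 1)) = 1 - 600/720 = 0.166667.
Step 4: Under H0, t = rho * sqrt((n-2)/(1-rho^2)) = 0.4472 ~ t(7).
Step 5: Two-sided p-value from the t-distribution with 7 df = 0.668231.
Step 6: alpha = 0.05. fail to reject H0.

rho = 0.1667, p = 0.668231, fail to reject H0 at alpha = 0.05.


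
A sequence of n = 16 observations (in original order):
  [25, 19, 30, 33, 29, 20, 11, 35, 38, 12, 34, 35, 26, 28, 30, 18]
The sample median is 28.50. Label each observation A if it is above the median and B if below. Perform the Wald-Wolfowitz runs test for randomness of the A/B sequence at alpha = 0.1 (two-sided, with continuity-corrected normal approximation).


Step 1: Compute median = 28.50; label A = above, B = below.
Labels in order: BBAAABBAABAABBAB  (n_A = 8, n_B = 8)
Step 2: Count runs R = 9.
Step 3: Under H0 (random ordering), E[R] = 2*n_A*n_B/(n_A+n_B) + 1 = 2*8*8/16 + 1 = 9.0000.
        Var[R] = 2*n_A*n_B*(2*n_A*n_B - n_A - n_B) / ((n_A+n_B)^2 * (n_A+n_B-1)) = 14336/3840 = 3.7333.
        SD[R] = 1.9322.
Step 4: R = E[R], so z = 0 with no continuity correction.
Step 5: Two-sided p-value via normal approximation = 2*(1 - Phi(|z|)) = 1.000000.
Step 6: alpha = 0.1. fail to reject H0.

R = 9, z = 0.0000, p = 1.000000, fail to reject H0.


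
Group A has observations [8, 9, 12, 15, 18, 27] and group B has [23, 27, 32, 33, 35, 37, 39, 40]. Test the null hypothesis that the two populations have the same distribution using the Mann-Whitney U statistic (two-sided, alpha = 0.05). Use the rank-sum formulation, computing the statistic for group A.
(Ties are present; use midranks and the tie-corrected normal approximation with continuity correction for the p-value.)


Step 1: Combine and sort all 14 observations; assign midranks.
sorted (value, group): (8,X), (9,X), (12,X), (15,X), (18,X), (23,Y), (27,X), (27,Y), (32,Y), (33,Y), (35,Y), (37,Y), (39,Y), (40,Y)
ranks: 8->1, 9->2, 12->3, 15->4, 18->5, 23->6, 27->7.5, 27->7.5, 32->9, 33->10, 35->11, 37->12, 39->13, 40->14
Step 2: Rank sum for X: R1 = 1 + 2 + 3 + 4 + 5 + 7.5 = 22.5.
Step 3: U_X = R1 - n1(n1+1)/2 = 22.5 - 6*7/2 = 22.5 - 21 = 1.5.
       U_Y = n1*n2 - U_X = 48 - 1.5 = 46.5.
Step 4: Ties are present, so use the tie-corrected normal approximation (with continuity correction) for the p-value.
Step 5: p-value = 0.004465; compare to alpha = 0.05. reject H0.

U_X = 1.5, p = 0.004465, reject H0 at alpha = 0.05.


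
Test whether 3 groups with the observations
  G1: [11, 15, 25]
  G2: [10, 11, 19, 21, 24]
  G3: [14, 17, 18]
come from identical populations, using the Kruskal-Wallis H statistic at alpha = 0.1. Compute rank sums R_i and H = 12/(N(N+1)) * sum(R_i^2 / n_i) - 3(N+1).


Step 1: Combine all N = 11 observations and assign midranks.
sorted (value, group, rank): (10,G2,1), (11,G1,2.5), (11,G2,2.5), (14,G3,4), (15,G1,5), (17,G3,6), (18,G3,7), (19,G2,8), (21,G2,9), (24,G2,10), (25,G1,11)
Step 2: Sum ranks within each group.
R_1 = 18.5 (n_1 = 3)
R_2 = 30.5 (n_2 = 5)
R_3 = 17 (n_3 = 3)
Step 3: H = 12/(N(N+1)) * sum(R_i^2/n_i) - 3(N+1)
     = 12/(11*12) * (18.5^2/3 + 30.5^2/5 + 17^2/3) - 3*12
     = 0.090909 * 396.467 - 36
     = 0.042424.
Step 4: Ties present; correction factor C = 1 - 6/(11^3 - 11) = 0.995455. Corrected H = 0.042424 / 0.995455 = 0.042618.
Step 5: Under H0, H ~ chi^2(2); p-value = 0.978916.
Step 6: alpha = 0.1. fail to reject H0.

H = 0.0426, df = 2, p = 0.978916, fail to reject H0.


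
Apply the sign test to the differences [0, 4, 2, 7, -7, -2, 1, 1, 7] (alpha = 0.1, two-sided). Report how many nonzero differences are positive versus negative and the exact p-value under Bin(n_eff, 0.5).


Step 1: Discard zero differences. Original n = 9; n_eff = number of nonzero differences = 8.
Nonzero differences (with sign): +4, +2, +7, -7, -2, +1, +1, +7
Step 2: Count signs: positive = 6, negative = 2.
Step 3: Under H0: P(positive) = 0.5, so the number of positives S ~ Bin(8, 0.5).
Step 4: Two-sided exact p-value = sum of Bin(8,0.5) probabilities at or below the observed probability = 0.289062.
Step 5: alpha = 0.1. fail to reject H0.

n_eff = 8, pos = 6, neg = 2, p = 0.289062, fail to reject H0.


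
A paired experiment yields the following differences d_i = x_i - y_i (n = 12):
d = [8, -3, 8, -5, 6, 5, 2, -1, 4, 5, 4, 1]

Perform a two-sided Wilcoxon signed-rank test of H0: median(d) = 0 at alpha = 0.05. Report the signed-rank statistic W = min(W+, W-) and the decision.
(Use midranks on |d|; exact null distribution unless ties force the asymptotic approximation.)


Step 1: Drop any zero differences (none here) and take |d_i|.
|d| = [8, 3, 8, 5, 6, 5, 2, 1, 4, 5, 4, 1]
Step 2: Midrank |d_i| (ties get averaged ranks).
ranks: |8|->11.5, |3|->4, |8|->11.5, |5|->8, |6|->10, |5|->8, |2|->3, |1|->1.5, |4|->5.5, |5|->8, |4|->5.5, |1|->1.5
Step 3: Attach original signs; sum ranks with positive sign and with negative sign.
W+ = 11.5 + 11.5 + 10 + 8 + 3 + 5.5 + 8 + 5.5 + 1.5 = 64.5
W- = 4 + 8 + 1.5 = 13.5
(Check: W+ + W- = 78 should equal n(n+1)/2 = 78.)
Step 4: Test statistic W = min(W+, W-) = 13.5.
Step 5: Ties in |d|, so use the tie-corrected normal approximation.
        E[W] = n(n+1)/4 = 12*13/4 = 39.
        Tie groups: |d|=1 (t=2), |d|=4 (t=2), |d|=5 (t=3), |d|=8 (t=2); sum(t^3 - t) = 42.
        Var[W] = n(n+1)(2n+1)/24 - sum(t^3-t)/48 = 3900/24 - 42/48 = 161.625.
        z = (W - E[W]) / sqrt(Var[W]) = (13.5 - 39) / 12.7132 = -2.0058.
        Two-sided p = 2*Phi(z) = 0.044878.
Step 6: alpha = 0.05. reject H0.

W+ = 64.5, W- = 13.5, W = min = 13.5, p = 0.044878, reject H0.


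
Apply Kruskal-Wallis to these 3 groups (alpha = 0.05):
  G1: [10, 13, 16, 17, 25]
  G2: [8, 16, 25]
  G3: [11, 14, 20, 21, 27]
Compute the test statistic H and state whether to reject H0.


Step 1: Combine all N = 13 observations and assign midranks.
sorted (value, group, rank): (8,G2,1), (10,G1,2), (11,G3,3), (13,G1,4), (14,G3,5), (16,G1,6.5), (16,G2,6.5), (17,G1,8), (20,G3,9), (21,G3,10), (25,G1,11.5), (25,G2,11.5), (27,G3,13)
Step 2: Sum ranks within each group.
R_1 = 32 (n_1 = 5)
R_2 = 19 (n_2 = 3)
R_3 = 40 (n_3 = 5)
Step 3: H = 12/(N(N+1)) * sum(R_i^2/n_i) - 3(N+1)
     = 12/(13*14) * (32^2/5 + 19^2/3 + 40^2/5) - 3*14
     = 0.065934 * 645.133 - 42
     = 0.536264.
Step 4: Ties present; correction factor C = 1 - 12/(13^3 - 13) = 0.994505. Corrected H = 0.536264 / 0.994505 = 0.539227.
Step 5: Under H0, H ~ chi^2(2); p-value = 0.763675.
Step 6: alpha = 0.05. fail to reject H0.

H = 0.5392, df = 2, p = 0.763675, fail to reject H0.


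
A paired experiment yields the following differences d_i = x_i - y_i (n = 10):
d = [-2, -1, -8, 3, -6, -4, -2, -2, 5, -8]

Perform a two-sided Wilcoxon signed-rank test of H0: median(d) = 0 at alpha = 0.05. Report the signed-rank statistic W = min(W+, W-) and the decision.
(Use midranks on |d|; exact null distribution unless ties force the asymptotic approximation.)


Step 1: Drop any zero differences (none here) and take |d_i|.
|d| = [2, 1, 8, 3, 6, 4, 2, 2, 5, 8]
Step 2: Midrank |d_i| (ties get averaged ranks).
ranks: |2|->3, |1|->1, |8|->9.5, |3|->5, |6|->8, |4|->6, |2|->3, |2|->3, |5|->7, |8|->9.5
Step 3: Attach original signs; sum ranks with positive sign and with negative sign.
W+ = 5 + 7 = 12
W- = 3 + 1 + 9.5 + 8 + 6 + 3 + 3 + 9.5 = 43
(Check: W+ + W- = 55 should equal n(n+1)/2 = 55.)
Step 4: Test statistic W = min(W+, W-) = 12.
Step 5: Ties in |d|, so use the tie-corrected normal approximation.
        E[W] = n(n+1)/4 = 10*11/4 = 27.5.
        Tie groups: |d|=2 (t=3), |d|=8 (t=2); sum(t^3 - t) = 30.
        Var[W] = n(n+1)(2n+1)/24 - sum(t^3-t)/48 = 2310/24 - 30/48 = 95.625.
        z = (W - E[W]) / sqrt(Var[W]) = (12 - 27.5) / 9.7788 = -1.5851.
        Two-sided p = 2*Phi(z) = 0.112952.
Step 6: alpha = 0.05. fail to reject H0.

W+ = 12, W- = 43, W = min = 12, p = 0.112952, fail to reject H0.


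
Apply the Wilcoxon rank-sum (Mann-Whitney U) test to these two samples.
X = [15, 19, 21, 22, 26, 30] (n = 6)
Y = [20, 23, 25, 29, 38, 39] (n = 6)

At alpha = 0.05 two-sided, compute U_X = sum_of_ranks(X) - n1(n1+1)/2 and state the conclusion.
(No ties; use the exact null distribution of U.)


Step 1: Combine and sort all 12 observations; assign midranks.
sorted (value, group): (15,X), (19,X), (20,Y), (21,X), (22,X), (23,Y), (25,Y), (26,X), (29,Y), (30,X), (38,Y), (39,Y)
ranks: 15->1, 19->2, 20->3, 21->4, 22->5, 23->6, 25->7, 26->8, 29->9, 30->10, 38->11, 39->12
Step 2: Rank sum for X: R1 = 1 + 2 + 4 + 5 + 8 + 10 = 30.
Step 3: U_X = R1 - n1(n1+1)/2 = 30 - 6*7/2 = 30 - 21 = 9.
       U_Y = n1*n2 - U_X = 36 - 9 = 27.
Step 4: No ties, so the exact null distribution of U (based on enumerating the C(12,6) = 924 equally likely rank assignments) gives the two-sided p-value.
Step 5: p-value = 0.179654; compare to alpha = 0.05. fail to reject H0.

U_X = 9, p = 0.179654, fail to reject H0 at alpha = 0.05.


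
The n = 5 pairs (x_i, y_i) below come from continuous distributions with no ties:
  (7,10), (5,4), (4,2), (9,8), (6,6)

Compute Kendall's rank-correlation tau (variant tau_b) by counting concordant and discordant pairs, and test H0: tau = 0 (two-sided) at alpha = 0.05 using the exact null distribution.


Step 1: Enumerate the 10 unordered pairs (i,j) with i<j and classify each by sign(x_j-x_i) * sign(y_j-y_i).
  (1,2):dx=-2,dy=-6->C; (1,3):dx=-3,dy=-8->C; (1,4):dx=+2,dy=-2->D; (1,5):dx=-1,dy=-4->C
  (2,3):dx=-1,dy=-2->C; (2,4):dx=+4,dy=+4->C; (2,5):dx=+1,dy=+2->C; (3,4):dx=+5,dy=+6->C
  (3,5):dx=+2,dy=+4->C; (4,5):dx=-3,dy=-2->C
Step 2: C = 9, D = 1, total pairs = 10.
Step 3: tau = (C - D)/(n(n-1)/2) = (9 - 1)/10 = 0.800000.
Step 4: Exact two-sided p-value (enumerate n! = 120 permutations of y under H0): p = 0.083333.
Step 5: alpha = 0.05. fail to reject H0.

tau_b = 0.8000 (C=9, D=1), p = 0.083333, fail to reject H0.


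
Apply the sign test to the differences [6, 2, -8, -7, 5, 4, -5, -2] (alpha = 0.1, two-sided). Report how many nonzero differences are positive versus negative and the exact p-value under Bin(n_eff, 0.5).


Step 1: Discard zero differences. Original n = 8; n_eff = number of nonzero differences = 8.
Nonzero differences (with sign): +6, +2, -8, -7, +5, +4, -5, -2
Step 2: Count signs: positive = 4, negative = 4.
Step 3: Under H0: P(positive) = 0.5, so the number of positives S ~ Bin(8, 0.5).
Step 4: Two-sided exact p-value = sum of Bin(8,0.5) probabilities at or below the observed probability = 1.000000.
Step 5: alpha = 0.1. fail to reject H0.

n_eff = 8, pos = 4, neg = 4, p = 1.000000, fail to reject H0.


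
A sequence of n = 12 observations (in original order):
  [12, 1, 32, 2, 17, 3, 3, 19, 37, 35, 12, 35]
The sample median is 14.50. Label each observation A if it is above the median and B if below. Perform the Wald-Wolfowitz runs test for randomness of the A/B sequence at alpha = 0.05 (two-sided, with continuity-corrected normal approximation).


Step 1: Compute median = 14.50; label A = above, B = below.
Labels in order: BBABABBAAABA  (n_A = 6, n_B = 6)
Step 2: Count runs R = 8.
Step 3: Under H0 (random ordering), E[R] = 2*n_A*n_B/(n_A+n_B) + 1 = 2*6*6/12 + 1 = 7.0000.
        Var[R] = 2*n_A*n_B*(2*n_A*n_B - n_A - n_B) / ((n_A+n_B)^2 * (n_A+n_B-1)) = 4320/1584 = 2.7273.
        SD[R] = 1.6514.
Step 4: Continuity-corrected z = (R - 0.5 - E[R]) / SD[R] = (8 - 0.5 - 7.0000) / 1.6514 = 0.3028.
Step 5: Two-sided p-value via normal approximation = 2*(1 - Phi(|z|)) = 0.762069.
Step 6: alpha = 0.05. fail to reject H0.

R = 8, z = 0.3028, p = 0.762069, fail to reject H0.


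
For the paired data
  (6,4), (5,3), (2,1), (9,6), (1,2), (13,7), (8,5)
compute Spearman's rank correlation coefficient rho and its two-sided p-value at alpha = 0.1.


Step 1: Rank x and y separately (midranks; no ties here).
rank(x): 6->4, 5->3, 2->2, 9->6, 1->1, 13->7, 8->5
rank(y): 4->4, 3->3, 1->1, 6->6, 2->2, 7->7, 5->5
Step 2: d_i = R_x(i) - R_y(i); compute d_i^2.
  (4-4)^2=0, (3-3)^2=0, (2-1)^2=1, (6-6)^2=0, (1-2)^2=1, (7-7)^2=0, (5-5)^2=0
sum(d^2) = 2.
Step 3: rho = 1 - 6*2 / (7*(7^2 - 1)) = 1 - 12/336 = 0.964286.
Step 4: Under H0, t = rho * sqrt((n-2)/(1-rho^2)) = 8.1408 ~ t(5).
Step 5: Two-sided p-value from the t-distribution with 5 df = 0.000454.
Step 6: alpha = 0.1. reject H0.

rho = 0.9643, p = 0.000454, reject H0 at alpha = 0.1.


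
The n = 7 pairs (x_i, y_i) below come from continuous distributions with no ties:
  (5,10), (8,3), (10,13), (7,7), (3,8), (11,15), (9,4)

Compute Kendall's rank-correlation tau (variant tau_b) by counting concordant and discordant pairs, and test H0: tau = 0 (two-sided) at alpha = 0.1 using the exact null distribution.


Step 1: Enumerate the 21 unordered pairs (i,j) with i<j and classify each by sign(x_j-x_i) * sign(y_j-y_i).
  (1,2):dx=+3,dy=-7->D; (1,3):dx=+5,dy=+3->C; (1,4):dx=+2,dy=-3->D; (1,5):dx=-2,dy=-2->C
  (1,6):dx=+6,dy=+5->C; (1,7):dx=+4,dy=-6->D; (2,3):dx=+2,dy=+10->C; (2,4):dx=-1,dy=+4->D
  (2,5):dx=-5,dy=+5->D; (2,6):dx=+3,dy=+12->C; (2,7):dx=+1,dy=+1->C; (3,4):dx=-3,dy=-6->C
  (3,5):dx=-7,dy=-5->C; (3,6):dx=+1,dy=+2->C; (3,7):dx=-1,dy=-9->C; (4,5):dx=-4,dy=+1->D
  (4,6):dx=+4,dy=+8->C; (4,7):dx=+2,dy=-3->D; (5,6):dx=+8,dy=+7->C; (5,7):dx=+6,dy=-4->D
  (6,7):dx=-2,dy=-11->C
Step 2: C = 13, D = 8, total pairs = 21.
Step 3: tau = (C - D)/(n(n-1)/2) = (13 - 8)/21 = 0.238095.
Step 4: Exact two-sided p-value (enumerate n! = 5040 permutations of y under H0): p = 0.561905.
Step 5: alpha = 0.1. fail to reject H0.

tau_b = 0.2381 (C=13, D=8), p = 0.561905, fail to reject H0.


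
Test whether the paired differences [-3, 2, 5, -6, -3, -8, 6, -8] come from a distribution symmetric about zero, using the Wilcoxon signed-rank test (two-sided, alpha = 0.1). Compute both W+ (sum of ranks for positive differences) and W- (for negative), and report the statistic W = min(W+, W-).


Step 1: Drop any zero differences (none here) and take |d_i|.
|d| = [3, 2, 5, 6, 3, 8, 6, 8]
Step 2: Midrank |d_i| (ties get averaged ranks).
ranks: |3|->2.5, |2|->1, |5|->4, |6|->5.5, |3|->2.5, |8|->7.5, |6|->5.5, |8|->7.5
Step 3: Attach original signs; sum ranks with positive sign and with negative sign.
W+ = 1 + 4 + 5.5 = 10.5
W- = 2.5 + 5.5 + 2.5 + 7.5 + 7.5 = 25.5
(Check: W+ + W- = 36 should equal n(n+1)/2 = 36.)
Step 4: Test statistic W = min(W+, W-) = 10.5.
Step 5: Ties in |d|, so use the tie-corrected normal approximation.
        E[W] = n(n+1)/4 = 8*9/4 = 18.
        Tie groups: |d|=3 (t=2), |d|=6 (t=2), |d|=8 (t=2); sum(t^3 - t) = 18.
        Var[W] = n(n+1)(2n+1)/24 - sum(t^3-t)/48 = 1224/24 - 18/48 = 50.625.
        z = (W - E[W]) / sqrt(Var[W]) = (10.5 - 18) / 7.1151 = -1.0541.
        Two-sided p = 2*Phi(z) = 0.291841.
Step 6: alpha = 0.1. fail to reject H0.

W+ = 10.5, W- = 25.5, W = min = 10.5, p = 0.291841, fail to reject H0.


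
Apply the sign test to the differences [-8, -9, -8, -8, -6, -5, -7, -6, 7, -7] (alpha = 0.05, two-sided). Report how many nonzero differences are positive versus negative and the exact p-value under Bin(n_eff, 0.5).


Step 1: Discard zero differences. Original n = 10; n_eff = number of nonzero differences = 10.
Nonzero differences (with sign): -8, -9, -8, -8, -6, -5, -7, -6, +7, -7
Step 2: Count signs: positive = 1, negative = 9.
Step 3: Under H0: P(positive) = 0.5, so the number of positives S ~ Bin(10, 0.5).
Step 4: Two-sided exact p-value = sum of Bin(10,0.5) probabilities at or below the observed probability = 0.021484.
Step 5: alpha = 0.05. reject H0.

n_eff = 10, pos = 1, neg = 9, p = 0.021484, reject H0.


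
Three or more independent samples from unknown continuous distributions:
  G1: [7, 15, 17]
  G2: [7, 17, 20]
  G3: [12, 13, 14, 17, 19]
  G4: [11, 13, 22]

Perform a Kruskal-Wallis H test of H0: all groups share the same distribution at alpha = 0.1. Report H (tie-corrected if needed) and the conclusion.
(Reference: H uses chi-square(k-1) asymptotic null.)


Step 1: Combine all N = 14 observations and assign midranks.
sorted (value, group, rank): (7,G1,1.5), (7,G2,1.5), (11,G4,3), (12,G3,4), (13,G3,5.5), (13,G4,5.5), (14,G3,7), (15,G1,8), (17,G1,10), (17,G2,10), (17,G3,10), (19,G3,12), (20,G2,13), (22,G4,14)
Step 2: Sum ranks within each group.
R_1 = 19.5 (n_1 = 3)
R_2 = 24.5 (n_2 = 3)
R_3 = 38.5 (n_3 = 5)
R_4 = 22.5 (n_4 = 3)
Step 3: H = 12/(N(N+1)) * sum(R_i^2/n_i) - 3(N+1)
     = 12/(14*15) * (19.5^2/3 + 24.5^2/3 + 38.5^2/5 + 22.5^2/3) - 3*15
     = 0.057143 * 792.033 - 45
     = 0.259048.
Step 4: Ties present; correction factor C = 1 - 36/(14^3 - 14) = 0.986813. Corrected H = 0.259048 / 0.986813 = 0.262509.
Step 5: Under H0, H ~ chi^2(3); p-value = 0.966918.
Step 6: alpha = 0.1. fail to reject H0.

H = 0.2625, df = 3, p = 0.966918, fail to reject H0.


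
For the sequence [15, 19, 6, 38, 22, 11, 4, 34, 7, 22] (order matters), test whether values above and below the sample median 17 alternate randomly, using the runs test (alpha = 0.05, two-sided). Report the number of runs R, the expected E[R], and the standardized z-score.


Step 1: Compute median = 17; label A = above, B = below.
Labels in order: BABAABBABA  (n_A = 5, n_B = 5)
Step 2: Count runs R = 8.
Step 3: Under H0 (random ordering), E[R] = 2*n_A*n_B/(n_A+n_B) + 1 = 2*5*5/10 + 1 = 6.0000.
        Var[R] = 2*n_A*n_B*(2*n_A*n_B - n_A - n_B) / ((n_A+n_B)^2 * (n_A+n_B-1)) = 2000/900 = 2.2222.
        SD[R] = 1.4907.
Step 4: Continuity-corrected z = (R - 0.5 - E[R]) / SD[R] = (8 - 0.5 - 6.0000) / 1.4907 = 1.0062.
Step 5: Two-sided p-value via normal approximation = 2*(1 - Phi(|z|)) = 0.314305.
Step 6: alpha = 0.05. fail to reject H0.

R = 8, z = 1.0062, p = 0.314305, fail to reject H0.


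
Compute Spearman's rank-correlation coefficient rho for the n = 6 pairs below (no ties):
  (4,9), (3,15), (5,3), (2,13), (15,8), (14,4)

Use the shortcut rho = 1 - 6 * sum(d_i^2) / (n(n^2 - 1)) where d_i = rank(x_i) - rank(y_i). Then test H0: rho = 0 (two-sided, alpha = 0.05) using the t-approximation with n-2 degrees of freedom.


Step 1: Rank x and y separately (midranks; no ties here).
rank(x): 4->3, 3->2, 5->4, 2->1, 15->6, 14->5
rank(y): 9->4, 15->6, 3->1, 13->5, 8->3, 4->2
Step 2: d_i = R_x(i) - R_y(i); compute d_i^2.
  (3-4)^2=1, (2-6)^2=16, (4-1)^2=9, (1-5)^2=16, (6-3)^2=9, (5-2)^2=9
sum(d^2) = 60.
Step 3: rho = 1 - 6*60 / (6*(6^2 - 1)) = 1 - 360/210 = -0.714286.
Step 4: Under H0, t = rho * sqrt((n-2)/(1-rho^2)) = -2.0412 ~ t(4).
Step 5: Two-sided p-value from the t-distribution with 4 df = 0.110787.
Step 6: alpha = 0.05. fail to reject H0.

rho = -0.7143, p = 0.110787, fail to reject H0 at alpha = 0.05.


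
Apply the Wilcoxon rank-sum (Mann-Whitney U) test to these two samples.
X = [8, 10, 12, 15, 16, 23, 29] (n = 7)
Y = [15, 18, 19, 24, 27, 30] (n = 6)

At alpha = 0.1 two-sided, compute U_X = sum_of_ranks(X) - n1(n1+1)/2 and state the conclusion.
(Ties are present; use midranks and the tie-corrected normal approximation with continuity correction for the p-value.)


Step 1: Combine and sort all 13 observations; assign midranks.
sorted (value, group): (8,X), (10,X), (12,X), (15,X), (15,Y), (16,X), (18,Y), (19,Y), (23,X), (24,Y), (27,Y), (29,X), (30,Y)
ranks: 8->1, 10->2, 12->3, 15->4.5, 15->4.5, 16->6, 18->7, 19->8, 23->9, 24->10, 27->11, 29->12, 30->13
Step 2: Rank sum for X: R1 = 1 + 2 + 3 + 4.5 + 6 + 9 + 12 = 37.5.
Step 3: U_X = R1 - n1(n1+1)/2 = 37.5 - 7*8/2 = 37.5 - 28 = 9.5.
       U_Y = n1*n2 - U_X = 42 - 9.5 = 32.5.
Step 4: Ties are present, so use the tie-corrected normal approximation (with continuity correction) for the p-value.
Step 5: p-value = 0.115582; compare to alpha = 0.1. fail to reject H0.

U_X = 9.5, p = 0.115582, fail to reject H0 at alpha = 0.1.


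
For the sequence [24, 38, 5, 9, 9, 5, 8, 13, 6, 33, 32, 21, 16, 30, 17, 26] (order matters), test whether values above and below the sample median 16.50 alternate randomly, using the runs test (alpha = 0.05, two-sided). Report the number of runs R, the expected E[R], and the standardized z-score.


Step 1: Compute median = 16.50; label A = above, B = below.
Labels in order: AABBBBBBBAAABAAA  (n_A = 8, n_B = 8)
Step 2: Count runs R = 5.
Step 3: Under H0 (random ordering), E[R] = 2*n_A*n_B/(n_A+n_B) + 1 = 2*8*8/16 + 1 = 9.0000.
        Var[R] = 2*n_A*n_B*(2*n_A*n_B - n_A - n_B) / ((n_A+n_B)^2 * (n_A+n_B-1)) = 14336/3840 = 3.7333.
        SD[R] = 1.9322.
Step 4: Continuity-corrected z = (R + 0.5 - E[R]) / SD[R] = (5 + 0.5 - 9.0000) / 1.9322 = -1.8114.
Step 5: Two-sided p-value via normal approximation = 2*(1 - Phi(|z|)) = 0.070076.
Step 6: alpha = 0.05. fail to reject H0.

R = 5, z = -1.8114, p = 0.070076, fail to reject H0.


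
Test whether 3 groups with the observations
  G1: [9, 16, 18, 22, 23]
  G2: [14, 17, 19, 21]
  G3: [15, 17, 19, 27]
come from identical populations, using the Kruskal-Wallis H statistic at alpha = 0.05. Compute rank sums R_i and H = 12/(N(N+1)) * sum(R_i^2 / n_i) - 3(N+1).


Step 1: Combine all N = 13 observations and assign midranks.
sorted (value, group, rank): (9,G1,1), (14,G2,2), (15,G3,3), (16,G1,4), (17,G2,5.5), (17,G3,5.5), (18,G1,7), (19,G2,8.5), (19,G3,8.5), (21,G2,10), (22,G1,11), (23,G1,12), (27,G3,13)
Step 2: Sum ranks within each group.
R_1 = 35 (n_1 = 5)
R_2 = 26 (n_2 = 4)
R_3 = 30 (n_3 = 4)
Step 3: H = 12/(N(N+1)) * sum(R_i^2/n_i) - 3(N+1)
     = 12/(13*14) * (35^2/5 + 26^2/4 + 30^2/4) - 3*14
     = 0.065934 * 639 - 42
     = 0.131868.
Step 4: Ties present; correction factor C = 1 - 12/(13^3 - 13) = 0.994505. Corrected H = 0.131868 / 0.994505 = 0.132597.
Step 5: Under H0, H ~ chi^2(2); p-value = 0.935852.
Step 6: alpha = 0.05. fail to reject H0.

H = 0.1326, df = 2, p = 0.935852, fail to reject H0.


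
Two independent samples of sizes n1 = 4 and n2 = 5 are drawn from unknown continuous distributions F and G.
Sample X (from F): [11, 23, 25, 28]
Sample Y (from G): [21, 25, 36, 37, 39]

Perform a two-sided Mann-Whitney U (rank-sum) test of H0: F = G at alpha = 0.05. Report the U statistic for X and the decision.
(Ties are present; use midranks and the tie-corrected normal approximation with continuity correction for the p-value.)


Step 1: Combine and sort all 9 observations; assign midranks.
sorted (value, group): (11,X), (21,Y), (23,X), (25,X), (25,Y), (28,X), (36,Y), (37,Y), (39,Y)
ranks: 11->1, 21->2, 23->3, 25->4.5, 25->4.5, 28->6, 36->7, 37->8, 39->9
Step 2: Rank sum for X: R1 = 1 + 3 + 4.5 + 6 = 14.5.
Step 3: U_X = R1 - n1(n1+1)/2 = 14.5 - 4*5/2 = 14.5 - 10 = 4.5.
       U_Y = n1*n2 - U_X = 20 - 4.5 = 15.5.
Step 4: Ties are present, so use the tie-corrected normal approximation (with continuity correction) for the p-value.
Step 5: p-value = 0.218742; compare to alpha = 0.05. fail to reject H0.

U_X = 4.5, p = 0.218742, fail to reject H0 at alpha = 0.05.


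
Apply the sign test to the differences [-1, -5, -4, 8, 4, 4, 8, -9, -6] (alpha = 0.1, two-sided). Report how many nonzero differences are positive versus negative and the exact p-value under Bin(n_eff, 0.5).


Step 1: Discard zero differences. Original n = 9; n_eff = number of nonzero differences = 9.
Nonzero differences (with sign): -1, -5, -4, +8, +4, +4, +8, -9, -6
Step 2: Count signs: positive = 4, negative = 5.
Step 3: Under H0: P(positive) = 0.5, so the number of positives S ~ Bin(9, 0.5).
Step 4: Two-sided exact p-value = sum of Bin(9,0.5) probabilities at or below the observed probability = 1.000000.
Step 5: alpha = 0.1. fail to reject H0.

n_eff = 9, pos = 4, neg = 5, p = 1.000000, fail to reject H0.


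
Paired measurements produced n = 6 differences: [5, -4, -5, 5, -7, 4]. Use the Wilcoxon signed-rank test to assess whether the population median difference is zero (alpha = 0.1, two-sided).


Step 1: Drop any zero differences (none here) and take |d_i|.
|d| = [5, 4, 5, 5, 7, 4]
Step 2: Midrank |d_i| (ties get averaged ranks).
ranks: |5|->4, |4|->1.5, |5|->4, |5|->4, |7|->6, |4|->1.5
Step 3: Attach original signs; sum ranks with positive sign and with negative sign.
W+ = 4 + 4 + 1.5 = 9.5
W- = 1.5 + 4 + 6 = 11.5
(Check: W+ + W- = 21 should equal n(n+1)/2 = 21.)
Step 4: Test statistic W = min(W+, W-) = 9.5.
Step 5: Ties in |d|, so use the tie-corrected normal approximation.
        E[W] = n(n+1)/4 = 6*7/4 = 10.5.
        Tie groups: |d|=4 (t=2), |d|=5 (t=3); sum(t^3 - t) = 30.
        Var[W] = n(n+1)(2n+1)/24 - sum(t^3-t)/48 = 546/24 - 30/48 = 22.125.
        z = (W - E[W]) / sqrt(Var[W]) = (9.5 - 10.5) / 4.7037 = -0.2126.
        Two-sided p = 2*Phi(z) = 0.831641.
Step 6: alpha = 0.1. fail to reject H0.

W+ = 9.5, W- = 11.5, W = min = 9.5, p = 0.831641, fail to reject H0.


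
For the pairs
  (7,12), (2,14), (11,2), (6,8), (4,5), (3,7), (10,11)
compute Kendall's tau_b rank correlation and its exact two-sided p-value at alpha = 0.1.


Step 1: Enumerate the 21 unordered pairs (i,j) with i<j and classify each by sign(x_j-x_i) * sign(y_j-y_i).
  (1,2):dx=-5,dy=+2->D; (1,3):dx=+4,dy=-10->D; (1,4):dx=-1,dy=-4->C; (1,5):dx=-3,dy=-7->C
  (1,6):dx=-4,dy=-5->C; (1,7):dx=+3,dy=-1->D; (2,3):dx=+9,dy=-12->D; (2,4):dx=+4,dy=-6->D
  (2,5):dx=+2,dy=-9->D; (2,6):dx=+1,dy=-7->D; (2,7):dx=+8,dy=-3->D; (3,4):dx=-5,dy=+6->D
  (3,5):dx=-7,dy=+3->D; (3,6):dx=-8,dy=+5->D; (3,7):dx=-1,dy=+9->D; (4,5):dx=-2,dy=-3->C
  (4,6):dx=-3,dy=-1->C; (4,7):dx=+4,dy=+3->C; (5,6):dx=-1,dy=+2->D; (5,7):dx=+6,dy=+6->C
  (6,7):dx=+7,dy=+4->C
Step 2: C = 8, D = 13, total pairs = 21.
Step 3: tau = (C - D)/(n(n-1)/2) = (8 - 13)/21 = -0.238095.
Step 4: Exact two-sided p-value (enumerate n! = 5040 permutations of y under H0): p = 0.561905.
Step 5: alpha = 0.1. fail to reject H0.

tau_b = -0.2381 (C=8, D=13), p = 0.561905, fail to reject H0.


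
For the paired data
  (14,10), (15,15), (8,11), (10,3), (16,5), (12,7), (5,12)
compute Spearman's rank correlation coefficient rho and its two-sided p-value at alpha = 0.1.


Step 1: Rank x and y separately (midranks; no ties here).
rank(x): 14->5, 15->6, 8->2, 10->3, 16->7, 12->4, 5->1
rank(y): 10->4, 15->7, 11->5, 3->1, 5->2, 7->3, 12->6
Step 2: d_i = R_x(i) - R_y(i); compute d_i^2.
  (5-4)^2=1, (6-7)^2=1, (2-5)^2=9, (3-1)^2=4, (7-2)^2=25, (4-3)^2=1, (1-6)^2=25
sum(d^2) = 66.
Step 3: rho = 1 - 6*66 / (7*(7^2 - 1)) = 1 - 396/336 = -0.178571.
Step 4: Under H0, t = rho * sqrt((n-2)/(1-rho^2)) = -0.4058 ~ t(5).
Step 5: Two-sided p-value from the t-distribution with 5 df = 0.701658.
Step 6: alpha = 0.1. fail to reject H0.

rho = -0.1786, p = 0.701658, fail to reject H0 at alpha = 0.1.


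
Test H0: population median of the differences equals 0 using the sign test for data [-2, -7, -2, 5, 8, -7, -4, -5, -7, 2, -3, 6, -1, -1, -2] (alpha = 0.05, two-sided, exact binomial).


Step 1: Discard zero differences. Original n = 15; n_eff = number of nonzero differences = 15.
Nonzero differences (with sign): -2, -7, -2, +5, +8, -7, -4, -5, -7, +2, -3, +6, -1, -1, -2
Step 2: Count signs: positive = 4, negative = 11.
Step 3: Under H0: P(positive) = 0.5, so the number of positives S ~ Bin(15, 0.5).
Step 4: Two-sided exact p-value = sum of Bin(15,0.5) probabilities at or below the observed probability = 0.118469.
Step 5: alpha = 0.05. fail to reject H0.

n_eff = 15, pos = 4, neg = 11, p = 0.118469, fail to reject H0.


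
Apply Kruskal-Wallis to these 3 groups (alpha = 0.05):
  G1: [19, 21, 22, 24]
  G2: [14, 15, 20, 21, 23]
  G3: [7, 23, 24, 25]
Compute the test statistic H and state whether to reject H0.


Step 1: Combine all N = 13 observations and assign midranks.
sorted (value, group, rank): (7,G3,1), (14,G2,2), (15,G2,3), (19,G1,4), (20,G2,5), (21,G1,6.5), (21,G2,6.5), (22,G1,8), (23,G2,9.5), (23,G3,9.5), (24,G1,11.5), (24,G3,11.5), (25,G3,13)
Step 2: Sum ranks within each group.
R_1 = 30 (n_1 = 4)
R_2 = 26 (n_2 = 5)
R_3 = 35 (n_3 = 4)
Step 3: H = 12/(N(N+1)) * sum(R_i^2/n_i) - 3(N+1)
     = 12/(13*14) * (30^2/4 + 26^2/5 + 35^2/4) - 3*14
     = 0.065934 * 666.45 - 42
     = 1.941758.
Step 4: Ties present; correction factor C = 1 - 18/(13^3 - 13) = 0.991758. Corrected H = 1.941758 / 0.991758 = 1.957895.
Step 5: Under H0, H ~ chi^2(2); p-value = 0.375706.
Step 6: alpha = 0.05. fail to reject H0.

H = 1.9579, df = 2, p = 0.375706, fail to reject H0.
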